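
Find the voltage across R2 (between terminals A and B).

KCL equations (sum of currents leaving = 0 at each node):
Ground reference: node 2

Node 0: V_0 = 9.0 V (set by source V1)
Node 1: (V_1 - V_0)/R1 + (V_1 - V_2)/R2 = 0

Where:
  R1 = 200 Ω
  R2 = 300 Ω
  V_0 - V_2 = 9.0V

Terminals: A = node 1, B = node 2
R1 and R2 are in series across V1 (node 0 → node 1 → node 2), and the output A–B is taken across R2, so this is a voltage divider.
Series current: I = V1/(R1 + R2) = 9/(200 + 300) = 9/500 = 0.018 A
V_R2 = I × R2 = V1 × R2/(R1 + R2) = 9 × 300/500 = 5.4 V

Final answer: 5.4 V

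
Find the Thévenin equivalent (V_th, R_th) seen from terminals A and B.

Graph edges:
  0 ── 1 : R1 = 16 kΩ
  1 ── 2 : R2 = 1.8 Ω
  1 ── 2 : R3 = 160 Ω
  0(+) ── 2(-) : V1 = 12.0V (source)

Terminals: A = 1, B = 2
Step 1 — V_th is the open-circuit voltage V_A - V_B (nothing connected across the terminals).
Nodal analysis, taking node 2 as the 0 V reference.
Source V1 fixes V_0 = 12 V.
KCL at each unknown node (sum of currents leaving = 0; resistances in Ω):
  Node 1: (V_1 - 12)/16000 + (V_1 - 0)/1.8 + (V_1 - 0)/160 = 0
Collecting terms: 0.5619 × V_1 = 0.00075  =>  V_1 = 0.001335 V
V_th = V_1 - V_2 = 0.001335 - 0 = 0.001335 V
Step 2 — R_th: zero the source — replace V1 by a short circuit (node 2 merges into node 0) — and find the resistance seen between A (node 1) and B (node 0).
Reduce the network between node 1 (A) and node 0 (B) by series/parallel combination:
  Rp1 = R1 ‖ R2 ‖ R3 (parallel, all between nodes 0 and 1) = 1/(1/16000 + 1/1.8 + 1/160) = 1.78 Ω
R_th = 1.78 Ω

Final answer: V_th = 0.001335 V, R_th = 1.78 Ω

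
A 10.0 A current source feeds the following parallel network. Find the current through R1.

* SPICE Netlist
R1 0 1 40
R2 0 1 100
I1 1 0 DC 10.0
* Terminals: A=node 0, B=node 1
All resistors sit directly between nodes 0 and 1, so they are in parallel and share one voltage V; the full source current 10 A splits among them.
1/R_par = 1/40 + 1/100 = 0.035 S  =>  R_par = 28.57 Ω
V = I × R_par = 10 × 28.57 = 285.7 V
I_R1 = V/R1 = 285.7/40 = 7.143 A

Final answer: 7.143 A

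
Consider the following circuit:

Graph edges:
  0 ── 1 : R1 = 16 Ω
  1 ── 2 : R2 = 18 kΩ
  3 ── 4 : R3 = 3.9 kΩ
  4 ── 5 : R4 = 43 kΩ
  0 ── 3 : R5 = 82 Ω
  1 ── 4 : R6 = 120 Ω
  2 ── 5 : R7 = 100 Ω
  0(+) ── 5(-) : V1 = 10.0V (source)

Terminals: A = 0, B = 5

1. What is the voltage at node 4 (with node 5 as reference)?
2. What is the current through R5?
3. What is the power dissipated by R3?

Nodal analysis, taking node 5 as the 0 V reference.
Source V1 fixes V_0 = 10 V.
KCL at each unknown node (sum of currents leaving = 0; resistances in Ω):
  Node 1: (V_1 - 10)/16 + (V_1 - V_2)/18000 + (V_1 - V_4)/120 = 0
  Node 2: (V_2 - V_1)/18000 + (V_2 - 0)/100 = 0
  Node 3: (V_3 - V_4)/3900 + (V_3 - 10)/82 = 0
  Node 4: (V_4 - V_3)/3900 + (V_4 - 0)/43000 + (V_4 - V_1)/120 = 0
Collecting terms (coefficients in siemens):
  0.07089·V_1 - 0.00005556·V_2 - 0.008333·V_4 = 0.625
  0.01006·V_2 - 0.00005556·V_1 = 0
  0.01245·V_3 - 0.0002564·V_4 = 0.122
  0.008613·V_4 - 0.008333·V_1 - 0.0002564·V_3 = 0
Solving these 4 simultaneous equations (Gaussian elimination) gives:
  V_1 = 9.988 V, V_2 = 0.05518 V, V_3 = 9.999 V, V_4 = 9.961 V
Part 1:
  Read off the nodal solution: V_4 = 9.961 V
Part 2:
  I_R5 = (V_0 - V_3)/R5 = (10 - 9.999)/82 = 0.000009794 A
  Magnitude: I_R5 = 0.000009794 A
Part 3:
  I_R3 = (V_3 - V_4)/R3 = (9.999 - 9.961)/3900 = 0.000009794 A
  P_R3 = I_R3² × R3 = (0.000009794)² × 3900 = 0.0000003741 W

Final answers:
1. V_4 = 9.961 V
2. I_R5 = 9.794e-06 A
3. P_R3 = 3.741e-07 W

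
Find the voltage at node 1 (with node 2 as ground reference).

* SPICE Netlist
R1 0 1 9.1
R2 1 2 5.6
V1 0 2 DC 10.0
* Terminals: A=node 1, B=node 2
Nodal analysis, taking node 2 as the 0 V reference.
Source V1 fixes V_0 = 10 V.
KCL at each unknown node (sum of currents leaving = 0; resistances in Ω):
  Node 1: (V_1 - 10)/9.1 + (V_1 - 0)/5.6 = 0
Collecting terms: 0.2885 × V_1 = 1.099  =>  V_1 = 3.81 V
The requested potential is V_1 = 3.81 V.

Final answer: V_1 = 3.81 V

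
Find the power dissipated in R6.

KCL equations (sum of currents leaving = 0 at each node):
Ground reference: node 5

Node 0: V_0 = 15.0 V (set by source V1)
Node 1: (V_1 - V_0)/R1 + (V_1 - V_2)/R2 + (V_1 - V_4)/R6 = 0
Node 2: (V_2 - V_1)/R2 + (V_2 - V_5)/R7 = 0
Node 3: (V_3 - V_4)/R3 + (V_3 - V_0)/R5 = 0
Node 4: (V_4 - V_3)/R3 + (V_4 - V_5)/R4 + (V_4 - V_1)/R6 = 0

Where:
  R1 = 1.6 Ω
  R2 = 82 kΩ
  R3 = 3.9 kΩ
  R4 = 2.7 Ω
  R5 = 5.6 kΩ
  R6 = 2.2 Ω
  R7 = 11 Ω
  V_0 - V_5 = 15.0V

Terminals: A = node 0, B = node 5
Nodal analysis, taking node 5 as the 0 V reference.
Source V1 fixes V_0 = 15 V.
KCL at each unknown node (sum of currents leaving = 0; resistances in Ω):
  Node 1: (V_1 - 15)/1.6 + (V_1 - V_2)/82000 + (V_1 - V_4)/2.2 = 0
  Node 2: (V_2 - V_1)/82000 + (V_2 - 0)/11 = 0
  Node 3: (V_3 - V_4)/3900 + (V_3 - 15)/5600 = 0
  Node 4: (V_4 - V_3)/3900 + (V_4 - 0)/2.7 + (V_4 - V_1)/2.2 = 0
Collecting terms (coefficients in siemens):
  1.08·V_1 - 0.0000122·V_2 - 0.4545·V_4 = 9.375
  0.09092·V_2 - 0.0000122·V_1 = 0
  0.000435·V_3 - 0.0002564·V_4 = 0.002679
  0.8252·V_4 - 0.4545·V_1 - 0.0002564·V_3 = 0
Solving these 4 simultaneous equations (Gaussian elimination) gives:
  V_1 = 11.31 V, V_2 = 0.001517 V, V_3 = 9.832 V, V_4 = 6.232 V
I_R6 = (V_1 - V_4)/R6 = (11.31 - 6.232)/2.2 = 2.307 A
P_R6 = I_R6² × R6 = (2.307)² × 2.2 = 11.71 W

Final answer: 11.71 W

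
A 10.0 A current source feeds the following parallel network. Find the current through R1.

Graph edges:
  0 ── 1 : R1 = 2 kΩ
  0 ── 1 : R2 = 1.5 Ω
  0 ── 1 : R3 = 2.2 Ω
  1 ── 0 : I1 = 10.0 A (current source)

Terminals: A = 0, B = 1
All resistors sit directly between nodes 0 and 1, so they are in parallel and share one voltage V; the full source current 10 A splits among them.
1/R_par = 1/2000 + 1/1.5 + 1/2.2 = 1.122 S  =>  R_par = 0.8915 Ω
V = I × R_par = 10 × 0.8915 = 8.915 V
I_R1 = V/R1 = 8.915/2000 = 0.004457 A

Final answer: 0.004457 A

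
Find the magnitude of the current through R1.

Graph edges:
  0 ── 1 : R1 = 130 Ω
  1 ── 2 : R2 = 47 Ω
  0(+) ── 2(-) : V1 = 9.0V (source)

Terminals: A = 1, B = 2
Nodal analysis, taking node 2 as the 0 V reference.
Source V1 fixes V_0 = 9 V.
KCL at each unknown node (sum of currents leaving = 0; resistances in Ω):
  Node 1: (V_1 - 9)/130 + (V_1 - 0)/47 = 0
Collecting terms: 0.02897 × V_1 = 0.06923  =>  V_1 = 2.39 V
I_R1 = (V_0 - V_1)/R1 = (9 - 2.39)/130 = 0.05085 A
|I_R1| = 0.05085 A

Final answer: |I_R1| = 0.05085 A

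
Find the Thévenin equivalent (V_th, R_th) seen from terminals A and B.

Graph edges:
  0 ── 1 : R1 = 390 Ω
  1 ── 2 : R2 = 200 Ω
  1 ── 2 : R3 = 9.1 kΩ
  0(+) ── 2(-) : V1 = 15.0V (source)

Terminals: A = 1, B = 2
Step 1 — V_th is the open-circuit voltage V_A - V_B (nothing connected across the terminals).
Nodal analysis, taking node 2 as the 0 V reference.
Source V1 fixes V_0 = 15 V.
KCL at each unknown node (sum of currents leaving = 0; resistances in Ω):
  Node 1: (V_1 - 15)/390 + (V_1 - 0)/200 + (V_1 - 0)/9100 = 0
Collecting terms: 0.007674 × V_1 = 0.03846  =>  V_1 = 5.012 V
V_th = V_1 - V_2 = 5.012 - 0 = 5.012 V
Step 2 — R_th: zero the source — replace V1 by a short circuit (node 2 merges into node 0) — and find the resistance seen between A (node 1) and B (node 0).
Reduce the network between node 1 (A) and node 0 (B) by series/parallel combination:
  Rp1 = R1 ‖ R2 ‖ R3 (parallel, all between nodes 0 and 1) = 1/(1/390 + 1/200 + 1/9100) = 130.3 Ω
R_th = 130.3 Ω

Final answer: V_th = 5.012 V, R_th = 130.3 Ω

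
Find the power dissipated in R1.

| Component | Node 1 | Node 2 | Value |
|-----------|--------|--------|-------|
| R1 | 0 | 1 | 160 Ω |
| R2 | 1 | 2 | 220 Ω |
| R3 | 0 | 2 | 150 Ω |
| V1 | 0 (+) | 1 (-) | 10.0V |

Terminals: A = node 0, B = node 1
Nodal analysis, taking node 1 as the 0 V reference.
Source V1 fixes V_0 = 10 V.
KCL at each unknown node (sum of currents leaving = 0; resistances in Ω):
  Node 2: (V_2 - 0)/220 + (V_2 - 10)/150 = 0
Collecting terms: 0.01121 × V_2 = 0.06667  =>  V_2 = 5.946 V
I_R1 = (V_0 - V_1)/R1 = (10 - 0)/160 = 0.0625 A
P_R1 = I_R1² × R1 = (0.0625)² × 160 = 0.625 W

Final answer: 0.625 W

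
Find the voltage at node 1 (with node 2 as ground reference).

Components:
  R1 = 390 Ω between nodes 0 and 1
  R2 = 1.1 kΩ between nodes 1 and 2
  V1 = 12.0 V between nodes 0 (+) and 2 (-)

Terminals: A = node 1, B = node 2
Nodal analysis, taking node 2 as the 0 V reference.
Source V1 fixes V_0 = 12 V.
KCL at each unknown node (sum of currents leaving = 0; resistances in Ω):
  Node 1: (V_1 - 12)/390 + (V_1 - 0)/1100 = 0
Collecting terms: 0.003473 × V_1 = 0.03077  =>  V_1 = 8.859 V
The requested potential is V_1 = 8.859 V.

Final answer: V_1 = 8.859 V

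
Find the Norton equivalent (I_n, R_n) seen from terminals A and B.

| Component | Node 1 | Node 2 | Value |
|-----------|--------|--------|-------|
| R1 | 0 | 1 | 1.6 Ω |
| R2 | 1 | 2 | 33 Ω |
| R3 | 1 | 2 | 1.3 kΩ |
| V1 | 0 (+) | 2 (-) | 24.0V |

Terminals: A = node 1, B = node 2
Find the Thévenin equivalent first; then I_n = V_th/R_th and R_n = R_th.
Step 1 — V_th is the open-circuit voltage V_A - V_B (nothing connected across the terminals).
Nodal analysis, taking node 2 as the 0 V reference.
Source V1 fixes V_0 = 24 V.
KCL at each unknown node (sum of currents leaving = 0; resistances in Ω):
  Node 1: (V_1 - 24)/1.6 + (V_1 - 0)/33 + (V_1 - 0)/1300 = 0
Collecting terms: 0.6561 × V_1 = 15  =>  V_1 = 22.86 V
V_th = V_1 - V_2 = 22.86 - 0 = 22.86 V
Step 2 — R_th: zero the source — replace V1 by a short circuit (node 2 merges into node 0) — and find the resistance seen between A (node 1) and B (node 0).
Reduce the network between node 1 (A) and node 0 (B) by series/parallel combination:
  Rp1 = R1 ‖ R2 ‖ R3 (parallel, all between nodes 0 and 1) = 1/(1/1.6 + 1/33 + 1/1300) = 1.524 Ω
R_th = 1.524 Ω
I_n = V_th/R_th = 22.86/1.524 = 15 A, and R_n = R_th = 1.524 Ω

Final answer: I_n = 15 A, R_n = 1.524 Ω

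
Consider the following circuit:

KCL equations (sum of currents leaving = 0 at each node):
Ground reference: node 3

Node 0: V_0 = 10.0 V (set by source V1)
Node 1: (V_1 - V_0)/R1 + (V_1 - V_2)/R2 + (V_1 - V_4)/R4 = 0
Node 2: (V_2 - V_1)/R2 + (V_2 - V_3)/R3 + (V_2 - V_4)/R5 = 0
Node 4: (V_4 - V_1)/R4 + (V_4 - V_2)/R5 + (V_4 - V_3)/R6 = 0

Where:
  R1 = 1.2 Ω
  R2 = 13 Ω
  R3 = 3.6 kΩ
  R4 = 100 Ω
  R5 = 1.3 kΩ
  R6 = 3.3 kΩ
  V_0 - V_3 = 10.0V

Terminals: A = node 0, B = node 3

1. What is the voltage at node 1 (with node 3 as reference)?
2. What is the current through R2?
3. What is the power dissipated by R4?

Nodal analysis, taking node 3 as the 0 V reference.
Source V1 fixes V_0 = 10 V.
KCL at each unknown node (sum of currents leaving = 0; resistances in Ω):
  Node 1: (V_1 - 10)/1.2 + (V_1 - V_2)/13 + (V_1 - V_4)/100 = 0
  Node 2: (V_2 - V_1)/13 + (V_2 - 0)/3600 + (V_2 - V_4)/1300 = 0
  Node 4: (V_4 - V_1)/100 + (V_4 - V_2)/1300 + (V_4 - 0)/3300 = 0
Collecting terms (coefficients in siemens):
  0.9203·V_1 - 0.07692·V_2 - 0.01·V_4 = 8.333
  0.07797·V_2 - 0.07692·V_1 - 0.0007692·V_4 = 0
  0.01107·V_4 - 0.01·V_1 - 0.0007692·V_2 = 0
Solving these 3 simultaneous equations (Gaussian elimination) gives:
  V_1 = 9.993 V, V_2 = 9.955 V, V_4 = 9.717 V
Part 1:
  Read off the nodal solution: V_1 = 9.993 V
Part 2:
  I_R2 = (V_1 - V_2)/R2 = (9.993 - 9.955)/13 = 0.002948 A
  Magnitude: I_R2 = 0.002948 A
Part 3:
  I_R4 = (V_1 - V_4)/R4 = (9.993 - 9.717)/100 = 0.002762 A
  P_R4 = I_R4² × R4 = (0.002762)² × 100 = 0.0007626 W

Final answers:
1. V_1 = 9.993 V
2. I_R2 = 0.002948 A
3. P_R4 = 0.0007626 W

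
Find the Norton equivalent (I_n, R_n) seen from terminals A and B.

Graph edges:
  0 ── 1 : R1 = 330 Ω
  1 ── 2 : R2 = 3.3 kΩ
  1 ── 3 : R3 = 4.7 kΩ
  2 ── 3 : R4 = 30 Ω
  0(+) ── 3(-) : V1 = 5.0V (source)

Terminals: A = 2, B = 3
Find the Thévenin equivalent first; then I_n = V_th/R_th and R_n = R_th.
Step 1 — V_th is the open-circuit voltage V_A - V_B (nothing connected across the terminals).
Nodal analysis, taking node 3 as the 0 V reference.
Source V1 fixes V_0 = 5 V.
KCL at each unknown node (sum of currents leaving = 0; resistances in Ω):
  Node 1: (V_1 - 5)/330 + (V_1 - V_2)/3300 + (V_1 - 0)/4700 = 0
  Node 2: (V_2 - V_1)/3300 + (V_2 - 0)/30 = 0
Collecting terms (coefficients in siemens):
  0.003546·V_1 - 0.000303·V_2 = 0.01515
  0.03364·V_2 - 0.000303·V_1 = 0
Determinant D = (0.003546)(0.03364) - (-0.000303)(-0.000303) = 0.0001192
V_1 = [(0.01515)(0.03364) - (-0.000303)(0)]/D = 4.276 V
V_2 = [(0.003546)(0) - (0.01515)(-0.000303)]/D = 0.03852 V
V_th = V_2 - V_3 = 0.03852 - 0 = 0.03852 V
Step 2 — R_th: zero the source — replace V1 by a short circuit (node 3 merges into node 0) — and find the resistance seen between A (node 2) and B (node 0).
Reduce the network between node 2 (A) and node 0 (B) by series/parallel combination:
  Rp1 = R1 ‖ R3 (parallel, both between nodes 0 and 1) = 1/(1/330 + 1/4700) = 308.3 Ω
  Rs1 = R2 + Rp1 (series, joined only at node 1) = 3300 + 308.3 = 3608 Ω
  Rp2 = R4 ‖ Rs1 (parallel, both between nodes 0 and 2) = 1/(1/30 + 1/3608) = 29.75 Ω
R_th = 29.75 Ω
I_n = V_th/R_th = 0.03852/29.75 = 0.001295 A, and R_n = R_th = 29.75 Ω

Final answer: I_n = 0.001295 A, R_n = 29.75 Ω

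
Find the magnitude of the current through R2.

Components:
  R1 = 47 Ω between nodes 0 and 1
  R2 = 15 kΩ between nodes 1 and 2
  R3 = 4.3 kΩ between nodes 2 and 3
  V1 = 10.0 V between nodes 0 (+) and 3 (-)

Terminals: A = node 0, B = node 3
Nodal analysis, taking node 3 as the 0 V reference.
Source V1 fixes V_0 = 10 V.
KCL at each unknown node (sum of currents leaving = 0; resistances in Ω):
  Node 1: (V_1 - 10)/47 + (V_1 - V_2)/15000 = 0
  Node 2: (V_2 - V_1)/15000 + (V_2 - 0)/4300 = 0
Collecting terms (coefficients in siemens):
  0.02134·V_1 - 0.00006667·V_2 = 0.2128
  0.0002992·V_2 - 0.00006667·V_1 = 0
Determinant D = (0.02134)(0.0002992) - (-0.00006667)(-0.00006667) = 0.000006382
V_1 = [(0.2128)(0.0002992) - (-0.00006667)(0)]/D = 9.976 V
V_2 = [(0.02134)(0) - (0.2128)(-0.00006667)]/D = 2.223 V
I_R2 = (V_1 - V_2)/R2 = (9.976 - 2.223)/15000 = 0.0005169 A
|I_R2| = 0.0005169 A

Final answer: |I_R2| = 0.0005169 A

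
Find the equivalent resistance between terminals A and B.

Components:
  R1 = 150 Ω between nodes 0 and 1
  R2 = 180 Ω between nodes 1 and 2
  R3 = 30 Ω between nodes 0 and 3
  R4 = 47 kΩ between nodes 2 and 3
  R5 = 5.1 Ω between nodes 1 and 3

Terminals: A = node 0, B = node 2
The network is not a plain series/parallel combination. Inject a 1 A test current into terminal A (node 0) and return it from terminal B (node 2); then R_eq = V_A / (1 A).
Nodal analysis, taking node 2 as the 0 V reference.
Current source I_test pushes 1 A into node 0 and draws it out of node 2.
KCL at each unknown node (sum of currents leaving = 0; resistances in Ω):
  Node 0: (V_0 - V_1)/150 + (V_0 - V_3)/30 - 1 = 0
  Node 1: (V_1 - V_0)/150 + (V_1 - 0)/180 + (V_1 - V_3)/5.1 = 0
  Node 3: (V_3 - V_0)/30 + (V_3 - V_1)/5.1 + (V_3 - 0)/47000 = 0
Collecting terms (coefficients in siemens):
  0.04·V_0 - 0.006667·V_1 - 0.03333·V_3 = 1
  0.2083·V_1 - 0.006667·V_0 - 0.1961·V_3 = 0
  0.2294·V_3 - 0.03333·V_0 - 0.1961·V_1 = 0
Solving these 3 simultaneous equations (Gaussian elimination) gives:
  V_0 = 207.7 V, V_1 = 179.3 V, V_3 = 183.4 V
R_eq = V_0 / 1 A = 207.7 Ω

Final answer: 207.7 Ω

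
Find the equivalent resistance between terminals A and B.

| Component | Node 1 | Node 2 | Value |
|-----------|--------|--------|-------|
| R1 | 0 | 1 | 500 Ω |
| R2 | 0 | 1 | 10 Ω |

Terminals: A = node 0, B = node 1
Reduce the network between node 0 (A) and node 1 (B) by series/parallel combination:
  Rp1 = R1 ‖ R2 (parallel, both between nodes 0 and 1) = 1/(1/500 + 1/10) = 9.804 Ω
R_eq = 9.804 Ω

Final answer: 9.804 Ω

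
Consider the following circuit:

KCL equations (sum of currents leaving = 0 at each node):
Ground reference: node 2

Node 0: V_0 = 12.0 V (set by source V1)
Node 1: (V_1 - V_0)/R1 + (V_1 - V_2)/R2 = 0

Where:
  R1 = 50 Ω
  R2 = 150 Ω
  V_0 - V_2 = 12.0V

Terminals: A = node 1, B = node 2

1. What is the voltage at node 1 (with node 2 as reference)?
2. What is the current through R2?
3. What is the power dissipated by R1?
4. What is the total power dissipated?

Nodal analysis, taking node 2 as the 0 V reference.
Source V1 fixes V_0 = 12 V.
KCL at each unknown node (sum of currents leaving = 0; resistances in Ω):
  Node 1: (V_1 - 12)/50 + (V_1 - 0)/150 = 0
Collecting terms: 0.02667 × V_1 = 0.24  =>  V_1 = 9 V
Part 1:
  Read off the nodal solution: V_1 = 9 V
Part 2:
  I_R2 = (V_1 - V_2)/R2 = (9 - 0)/150 = 0.06 A
  Magnitude: I_R2 = 0.06 A
Part 3:
  I_R1 = (V_0 - V_1)/R1 = (12 - 9)/50 = 0.06 A
  P_R1 = I_R1² × R1 = (0.06)² × 50 = 0.18 W
Part 4:
  Power in each resistor, P = (ΔV)²/R:
    P_R1 = (12 - 9)²/50 = 0.18 W
    P_R2 = (9 - 0)²/150 = 0.54 W
  P_total = P_R1 + P_R2 = 0.72 W

Final answers:
1. V_1 = 9 V
2. I_R2 = 0.06 A
3. P_R1 = 0.18 W
4. P_total = 0.72 W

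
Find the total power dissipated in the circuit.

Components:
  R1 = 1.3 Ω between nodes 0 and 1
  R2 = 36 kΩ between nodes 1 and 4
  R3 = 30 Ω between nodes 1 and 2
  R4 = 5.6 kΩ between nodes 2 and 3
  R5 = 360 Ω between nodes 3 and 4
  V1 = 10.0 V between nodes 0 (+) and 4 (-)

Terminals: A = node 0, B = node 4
Nodal analysis, taking node 4 as the 0 V reference.
Source V1 fixes V_0 = 10 V.
KCL at each unknown node (sum of currents leaving = 0; resistances in Ω):
  Node 1: (V_1 - 10)/1.3 + (V_1 - 0)/36000 + (V_1 - V_2)/30 = 0
  Node 2: (V_2 - V_1)/30 + (V_2 - V_3)/5600 = 0
  Node 3: (V_3 - V_2)/5600 + (V_3 - 0)/360 = 0
Collecting terms (coefficients in siemens):
  0.8026·V_1 - 0.03333·V_2 = 7.692
  0.03351·V_2 - 0.03333·V_1 - 0.0001786·V_3 = 0
  0.002956·V_3 - 0.0001786·V_2 = 0
Solving these 3 simultaneous equations (Gaussian elimination) gives:
  V_1 = 9.997 V, V_2 = 9.947 V, V_3 = 0.6008 V
Power in each resistor, P = (ΔV)²/R:
  P_R1 = (10 - 9.997)²/1.3 = 0.000004927 W
  P_R2 = (9.997 - 0)²/36000 = 0.002776 W
  P_R3 = (9.997 - 9.947)²/30 = 0.00008357 W
  P_R4 = (9.947 - 0.6008)²/5600 = 0.0156 W
  P_R5 = (0.6008 - 0)²/360 = 0.001003 W
P_total = P_R1 + P_R2 + P_R3 + P_R4 + P_R5 = 0.01947 W

Final answer: 0.01947 W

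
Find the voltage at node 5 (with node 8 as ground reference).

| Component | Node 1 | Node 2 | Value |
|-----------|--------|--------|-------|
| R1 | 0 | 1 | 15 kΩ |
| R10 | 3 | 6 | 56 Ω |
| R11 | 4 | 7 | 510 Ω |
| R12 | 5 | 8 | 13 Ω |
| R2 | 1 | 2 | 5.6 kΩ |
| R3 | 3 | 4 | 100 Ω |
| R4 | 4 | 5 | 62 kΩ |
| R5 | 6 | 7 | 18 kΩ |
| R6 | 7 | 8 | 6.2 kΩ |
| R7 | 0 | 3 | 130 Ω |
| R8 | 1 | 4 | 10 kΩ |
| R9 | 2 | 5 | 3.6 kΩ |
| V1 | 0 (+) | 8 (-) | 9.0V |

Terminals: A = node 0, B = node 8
Nodal analysis, taking node 8 as the 0 V reference.
Source V1 fixes V_0 = 9 V.
KCL at each unknown node (sum of currents leaving = 0; resistances in Ω):
  Node 1: (V_1 - 9)/15000 + (V_1 - V_2)/5600 + (V_1 - V_4)/10000 = 0
  Node 2: (V_2 - V_1)/5600 + (V_2 - V_5)/3600 = 0
  Node 3: (V_3 - V_4)/100 + (V_3 - 9)/130 + (V_3 - V_6)/56 = 0
  Node 4: (V_4 - V_3)/100 + (V_4 - V_5)/62000 + (V_4 - V_1)/10000 + (V_4 - V_7)/510 = 0
  Node 5: (V_5 - V_4)/62000 + (V_5 - V_2)/3600 + (V_5 - 0)/13 = 0
  Node 6: (V_6 - V_7)/18000 + (V_6 - V_3)/56 = 0
  Node 7: (V_7 - V_6)/18000 + (V_7 - 0)/6200 + (V_7 - V_4)/510 = 0
Collecting terms (coefficients in siemens):
  0.0003452·V_1 - 0.0001786·V_2 - 0.0001·V_4 = 0.0006
  0.0004563·V_2 - 0.0001786·V_1 - 0.0002778·V_5 = 0
  0.03555·V_3 - 0.01·V_4 - 0.01786·V_6 = 0.06923
  0.01208·V_4 - 0.0001·V_1 - 0.01·V_3 - 0.00001613·V_5 - 0.001961·V_7 = 0
  0.07722·V_5 - 0.0002778·V_2 - 0.00001613·V_4 = 0
  0.01791·V_6 - 0.01786·V_3 - 0.00005556·V_7 = 0
  0.002178·V_7 - 0.001961·V_4 - 0.00005556·V_6 = 0
Solving these 7 simultaneous equations (Gaussian elimination) gives:
  V_1 = 5.306 V, V_2 = 2.082 V, V_3 = 8.772 V, V_4 = 8.601 V
  V_5 = 0.009286 V, V_6 = 8.77 V, V_7 = 7.968 V
The requested potential is V_5 = 0.009286 V.

Final answer: V_5 = 0.009286 V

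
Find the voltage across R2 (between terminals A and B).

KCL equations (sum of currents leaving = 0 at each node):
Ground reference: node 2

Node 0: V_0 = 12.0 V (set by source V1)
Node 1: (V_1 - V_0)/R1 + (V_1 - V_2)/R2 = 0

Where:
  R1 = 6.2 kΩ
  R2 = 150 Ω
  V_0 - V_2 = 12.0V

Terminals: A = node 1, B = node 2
R1 and R2 are in series across V1 (node 0 → node 1 → node 2), and the output A–B is taken across R2, so this is a voltage divider.
Series current: I = V1/(R1 + R2) = 12/(6200 + 150) = 12/6350 = 0.00189 A
V_R2 = I × R2 = V1 × R2/(R1 + R2) = 12 × 150/6350 = 0.2835 V

Final answer: 0.2835 V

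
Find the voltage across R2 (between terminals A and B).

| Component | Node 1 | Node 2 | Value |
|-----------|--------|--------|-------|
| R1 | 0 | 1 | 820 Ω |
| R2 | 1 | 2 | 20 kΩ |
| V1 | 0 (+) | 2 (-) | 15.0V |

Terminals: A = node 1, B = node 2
R1 and R2 are in series across V1 (node 0 → node 1 → node 2), and the output A–B is taken across R2, so this is a voltage divider.
Series current: I = V1/(R1 + R2) = 15/(820 + 20000) = 15/20820 = 0.0007205 A
V_R2 = I × R2 = V1 × R2/(R1 + R2) = 15 × 20000/20820 = 14.41 V

Final answer: 14.41 V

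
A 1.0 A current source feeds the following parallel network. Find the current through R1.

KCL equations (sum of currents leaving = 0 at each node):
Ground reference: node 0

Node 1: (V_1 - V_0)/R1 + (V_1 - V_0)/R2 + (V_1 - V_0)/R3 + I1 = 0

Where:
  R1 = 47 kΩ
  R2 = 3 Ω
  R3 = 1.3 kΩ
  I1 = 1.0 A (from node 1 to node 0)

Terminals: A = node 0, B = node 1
All resistors sit directly between nodes 0 and 1, so they are in parallel and share one voltage V; the full source current 1 A splits among them.
1/R_par = 1/47000 + 1/3 + 1/1300 = 0.3341 S  =>  R_par = 2.993 Ω
V = I × R_par = 1 × 2.993 = 2.993 V
I_R1 = V/R1 = 2.993/47000 = 0.00006368 A

Final answer: 6.368e-05 A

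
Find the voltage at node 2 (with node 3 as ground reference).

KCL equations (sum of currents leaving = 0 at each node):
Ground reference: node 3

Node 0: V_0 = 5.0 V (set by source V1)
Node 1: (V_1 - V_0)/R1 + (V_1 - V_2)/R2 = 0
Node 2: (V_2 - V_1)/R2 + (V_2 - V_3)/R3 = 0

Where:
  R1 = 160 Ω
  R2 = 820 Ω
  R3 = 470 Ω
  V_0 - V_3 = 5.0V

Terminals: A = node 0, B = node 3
Nodal analysis, taking node 3 as the 0 V reference.
Source V1 fixes V_0 = 5 V.
KCL at each unknown node (sum of currents leaving = 0; resistances in Ω):
  Node 1: (V_1 - 5)/160 + (V_1 - V_2)/820 = 0
  Node 2: (V_2 - V_1)/820 + (V_2 - 0)/470 = 0
Collecting terms (coefficients in siemens):
  0.00747·V_1 - 0.00122·V_2 = 0.03125
  0.003347·V_2 - 0.00122·V_1 = 0
Determinant D = (0.00747)(0.003347) - (-0.00122)(-0.00122) = 0.00002351
V_1 = [(0.03125)(0.003347) - (-0.00122)(0)]/D = 4.448 V
V_2 = [(0.00747)(0) - (0.03125)(-0.00122)]/D = 1.621 V
The requested potential is V_2 = 1.621 V.

Final answer: V_2 = 1.621 V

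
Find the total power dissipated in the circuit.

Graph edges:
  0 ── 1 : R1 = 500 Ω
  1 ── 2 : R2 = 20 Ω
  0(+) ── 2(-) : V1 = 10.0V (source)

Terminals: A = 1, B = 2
Nodal analysis, taking node 2 as the 0 V reference.
Source V1 fixes V_0 = 10 V.
KCL at each unknown node (sum of currents leaving = 0; resistances in Ω):
  Node 1: (V_1 - 10)/500 + (V_1 - 0)/20 = 0
Collecting terms: 0.052 × V_1 = 0.02  =>  V_1 = 0.3846 V
Power in each resistor, P = (ΔV)²/R:
  P_R1 = (10 - 0.3846)²/500 = 0.1849 W
  P_R2 = (0.3846 - 0)²/20 = 0.007396 W
P_total = P_R1 + P_R2 = 0.1923 W

Final answer: 0.1923 W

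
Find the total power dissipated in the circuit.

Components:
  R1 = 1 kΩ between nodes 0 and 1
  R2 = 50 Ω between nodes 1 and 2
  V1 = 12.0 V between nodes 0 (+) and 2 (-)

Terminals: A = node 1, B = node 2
Nodal analysis, taking node 2 as the 0 V reference.
Source V1 fixes V_0 = 12 V.
KCL at each unknown node (sum of currents leaving = 0; resistances in Ω):
  Node 1: (V_1 - 12)/1000 + (V_1 - 0)/50 = 0
Collecting terms: 0.021 × V_1 = 0.012  =>  V_1 = 0.5714 V
Power in each resistor, P = (ΔV)²/R:
  P_R1 = (12 - 0.5714)²/1000 = 0.1306 W
  P_R2 = (0.5714 - 0)²/50 = 0.006531 W
P_total = P_R1 + P_R2 = 0.1371 W

Final answer: 0.1371 W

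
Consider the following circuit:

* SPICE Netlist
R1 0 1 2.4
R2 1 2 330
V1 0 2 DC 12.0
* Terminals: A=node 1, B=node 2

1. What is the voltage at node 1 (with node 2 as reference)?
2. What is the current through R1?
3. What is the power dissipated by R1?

Nodal analysis, taking node 2 as the 0 V reference.
Source V1 fixes V_0 = 12 V.
KCL at each unknown node (sum of currents leaving = 0; resistances in Ω):
  Node 1: (V_1 - 12)/2.4 + (V_1 - 0)/330 = 0
Collecting terms: 0.4197 × V_1 = 5  =>  V_1 = 11.91 V
Part 1:
  Read off the nodal solution: V_1 = 11.91 V
Part 2:
  I_R1 = (V_0 - V_1)/R1 = (12 - 11.91)/2.4 = 0.0361 A
  Magnitude: I_R1 = 0.0361 A
Part 3:
  I_R1 = (V_0 - V_1)/R1 = (12 - 11.91)/2.4 = 0.0361 A
  P_R1 = I_R1² × R1 = (0.0361)² × 2.4 = 0.003128 W

Final answers:
1. V_1 = 11.91 V
2. I_R1 = 0.0361 A
3. P_R1 = 0.003128 W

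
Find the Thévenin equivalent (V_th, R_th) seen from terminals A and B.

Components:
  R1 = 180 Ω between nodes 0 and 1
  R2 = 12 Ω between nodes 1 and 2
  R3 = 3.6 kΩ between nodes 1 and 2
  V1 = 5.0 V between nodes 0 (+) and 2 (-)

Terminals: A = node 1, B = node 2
Step 1 — V_th is the open-circuit voltage V_A - V_B (nothing connected across the terminals).
Nodal analysis, taking node 2 as the 0 V reference.
Source V1 fixes V_0 = 5 V.
KCL at each unknown node (sum of currents leaving = 0; resistances in Ω):
  Node 1: (V_1 - 5)/180 + (V_1 - 0)/12 + (V_1 - 0)/3600 = 0
Collecting terms: 0.08917 × V_1 = 0.02778  =>  V_1 = 0.3115 V
V_th = V_1 - V_2 = 0.3115 - 0 = 0.3115 V
Step 2 — R_th: zero the source — replace V1 by a short circuit (node 2 merges into node 0) — and find the resistance seen between A (node 1) and B (node 0).
Reduce the network between node 1 (A) and node 0 (B) by series/parallel combination:
  Rp1 = R1 ‖ R2 ‖ R3 (parallel, all between nodes 0 and 1) = 1/(1/180 + 1/12 + 1/3600) = 11.21 Ω
R_th = 11.21 Ω

Final answer: V_th = 0.3115 V, R_th = 11.21 Ω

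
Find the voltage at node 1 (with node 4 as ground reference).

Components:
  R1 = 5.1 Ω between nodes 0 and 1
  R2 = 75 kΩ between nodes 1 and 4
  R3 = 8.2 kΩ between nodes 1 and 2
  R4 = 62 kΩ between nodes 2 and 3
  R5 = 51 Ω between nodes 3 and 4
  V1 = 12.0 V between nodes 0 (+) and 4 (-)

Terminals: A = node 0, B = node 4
Nodal analysis, taking node 4 as the 0 V reference.
Source V1 fixes V_0 = 12 V.
KCL at each unknown node (sum of currents leaving = 0; resistances in Ω):
  Node 1: (V_1 - 12)/5.1 + (V_1 - 0)/75000 + (V_1 - V_2)/8200 = 0
  Node 2: (V_2 - V_1)/8200 + (V_2 - V_3)/62000 = 0
  Node 3: (V_3 - V_2)/62000 + (V_3 - 0)/51 = 0
Collecting terms (coefficients in siemens):
  0.1962·V_1 - 0.000122·V_2 = 2.353
  0.0001381·V_2 - 0.000122·V_1 - 0.00001613·V_3 = 0
  0.01962·V_3 - 0.00001613·V_2 = 0
Solving these 3 simultaneous equations (Gaussian elimination) gives:
  V_1 = 12 V, V_2 = 10.6 V, V_3 = 0.00871 V
The requested potential is V_1 = 12 V.

Final answer: V_1 = 12 V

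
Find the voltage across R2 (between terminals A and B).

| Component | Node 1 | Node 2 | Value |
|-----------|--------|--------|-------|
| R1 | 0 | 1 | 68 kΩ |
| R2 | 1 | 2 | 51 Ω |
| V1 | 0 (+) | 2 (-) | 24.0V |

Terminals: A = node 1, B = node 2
R1 and R2 are in series across V1 (node 0 → node 1 → node 2), and the output A–B is taken across R2, so this is a voltage divider.
Series current: I = V1/(R1 + R2) = 24/(68000 + 51) = 24/68050 = 0.0003527 A
V_R2 = I × R2 = V1 × R2/(R1 + R2) = 24 × 51/68050 = 0.01799 V

Final answer: 0.01799 V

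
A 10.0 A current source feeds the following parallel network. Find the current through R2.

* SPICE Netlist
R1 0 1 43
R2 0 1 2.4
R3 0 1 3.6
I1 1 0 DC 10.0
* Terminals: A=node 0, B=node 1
All resistors sit directly between nodes 0 and 1, so they are in parallel and share one voltage V; the full source current 10 A splits among them.
1/R_par = 1/43 + 1/2.4 + 1/3.6 = 0.7177 S  =>  R_par = 1.393 Ω
V = I × R_par = 10 × 1.393 = 13.93 V
I_R2 = V/R2 = 13.93/2.4 = 5.806 A

Final answer: 5.806 A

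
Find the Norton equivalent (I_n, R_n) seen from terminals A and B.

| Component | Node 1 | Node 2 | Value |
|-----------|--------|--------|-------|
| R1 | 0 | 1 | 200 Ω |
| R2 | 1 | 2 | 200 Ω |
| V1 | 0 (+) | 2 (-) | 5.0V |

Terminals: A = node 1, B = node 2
Find the Thévenin equivalent first; then I_n = V_th/R_th and R_n = R_th.
Step 1 — V_th is the open-circuit voltage V_A - V_B (nothing connected across the terminals).
Nodal analysis, taking node 2 as the 0 V reference.
Source V1 fixes V_0 = 5 V.
KCL at each unknown node (sum of currents leaving = 0; resistances in Ω):
  Node 1: (V_1 - 5)/200 + (V_1 - 0)/200 = 0
Collecting terms: 0.01 × V_1 = 0.025  =>  V_1 = 2.5 V
V_th = V_1 - V_2 = 2.5 - 0 = 2.5 V
Step 2 — R_th: zero the source — replace V1 by a short circuit (node 2 merges into node 0) — and find the resistance seen between A (node 1) and B (node 0).
Reduce the network between node 1 (A) and node 0 (B) by series/parallel combination:
  Rp1 = R1 ‖ R2 (parallel, both between nodes 0 and 1) = 1/(1/200 + 1/200) = 100 Ω
R_th = 100 Ω
I_n = V_th/R_th = 2.5/100 = 0.025 A, and R_n = R_th = 100 Ω

Final answer: I_n = 0.025 A, R_n = 100 Ω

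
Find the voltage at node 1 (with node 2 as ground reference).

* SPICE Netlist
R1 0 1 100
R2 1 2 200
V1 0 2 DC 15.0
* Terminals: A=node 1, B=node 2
Nodal analysis, taking node 2 as the 0 V reference.
Source V1 fixes V_0 = 15 V.
KCL at each unknown node (sum of currents leaving = 0; resistances in Ω):
  Node 1: (V_1 - 15)/100 + (V_1 - 0)/200 = 0
Collecting terms: 0.015 × V_1 = 0.15  =>  V_1 = 10 V
The requested potential is V_1 = 10 V.

Final answer: V_1 = 10 V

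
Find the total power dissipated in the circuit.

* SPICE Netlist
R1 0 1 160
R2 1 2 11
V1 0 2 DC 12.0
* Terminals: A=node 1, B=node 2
Nodal analysis, taking node 2 as the 0 V reference.
Source V1 fixes V_0 = 12 V.
KCL at each unknown node (sum of currents leaving = 0; resistances in Ω):
  Node 1: (V_1 - 12)/160 + (V_1 - 0)/11 = 0
Collecting terms: 0.09716 × V_1 = 0.075  =>  V_1 = 0.7719 V
Power in each resistor, P = (ΔV)²/R:
  P_R1 = (12 - 0.7719)²/160 = 0.7879 W
  P_R2 = (0.7719 - 0)²/11 = 0.05417 W
P_total = P_R1 + P_R2 = 0.8421 W

Final answer: 0.8421 W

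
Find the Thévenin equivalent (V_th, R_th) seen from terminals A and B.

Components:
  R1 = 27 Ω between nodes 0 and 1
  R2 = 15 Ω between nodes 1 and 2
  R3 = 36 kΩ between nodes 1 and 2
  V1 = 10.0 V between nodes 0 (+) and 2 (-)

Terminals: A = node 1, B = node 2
Step 1 — V_th is the open-circuit voltage V_A - V_B (nothing connected across the terminals).
Nodal analysis, taking node 2 as the 0 V reference.
Source V1 fixes V_0 = 10 V.
KCL at each unknown node (sum of currents leaving = 0; resistances in Ω):
  Node 1: (V_1 - 10)/27 + (V_1 - 0)/15 + (V_1 - 0)/36000 = 0
Collecting terms: 0.1037 × V_1 = 0.3704  =>  V_1 = 3.57 V
V_th = V_1 - V_2 = 3.57 - 0 = 3.57 V
Step 2 — R_th: zero the source — replace V1 by a short circuit (node 2 merges into node 0) — and find the resistance seen between A (node 1) and B (node 0).
Reduce the network between node 1 (A) and node 0 (B) by series/parallel combination:
  Rp1 = R1 ‖ R2 ‖ R3 (parallel, all between nodes 0 and 1) = 1/(1/27 + 1/15 + 1/36000) = 9.64 Ω
R_th = 9.64 Ω

Final answer: V_th = 3.57 V, R_th = 9.64 Ω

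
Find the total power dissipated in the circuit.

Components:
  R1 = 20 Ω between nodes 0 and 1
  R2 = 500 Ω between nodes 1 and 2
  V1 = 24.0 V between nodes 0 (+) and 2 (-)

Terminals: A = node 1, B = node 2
Nodal analysis, taking node 2 as the 0 V reference.
Source V1 fixes V_0 = 24 V.
KCL at each unknown node (sum of currents leaving = 0; resistances in Ω):
  Node 1: (V_1 - 24)/20 + (V_1 - 0)/500 = 0
Collecting terms: 0.052 × V_1 = 1.2  =>  V_1 = 23.08 V
Power in each resistor, P = (ΔV)²/R:
  P_R1 = (24 - 23.08)²/20 = 0.0426 W
  P_R2 = (23.08 - 0)²/500 = 1.065 W
P_total = P_R1 + P_R2 = 1.108 W

Final answer: 1.108 W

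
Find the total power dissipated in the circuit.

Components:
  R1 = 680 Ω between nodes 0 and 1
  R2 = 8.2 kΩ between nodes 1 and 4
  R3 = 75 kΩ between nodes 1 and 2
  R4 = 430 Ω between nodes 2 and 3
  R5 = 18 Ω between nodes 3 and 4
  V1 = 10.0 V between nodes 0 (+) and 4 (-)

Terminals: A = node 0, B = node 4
Nodal analysis, taking node 4 as the 0 V reference.
Source V1 fixes V_0 = 10 V.
KCL at each unknown node (sum of currents leaving = 0; resistances in Ω):
  Node 1: (V_1 - 10)/680 + (V_1 - 0)/8200 + (V_1 - V_2)/75000 = 0
  Node 2: (V_2 - V_1)/75000 + (V_2 - V_3)/430 = 0
  Node 3: (V_3 - V_2)/430 + (V_3 - 0)/18 = 0
Collecting terms (coefficients in siemens):
  0.001606·V_1 - 0.00001333·V_2 = 0.01471
  0.002339·V_2 - 0.00001333·V_1 - 0.002326·V_3 = 0
  0.05788·V_3 - 0.002326·V_2 = 0
Solving these 3 simultaneous equations (Gaussian elimination) gives:
  V_1 = 9.158 V, V_2 = 0.05438 V, V_3 = 0.002185 V
Power in each resistor, P = (ΔV)²/R:
  P_R1 = (10 - 9.158)²/680 = 0.001043 W
  P_R2 = (9.158 - 0)²/8200 = 0.01023 W
  P_R3 = (9.158 - 0.05438)²/75000 = 0.001105 W
  P_R4 = (0.05438 - 0.002185)²/430 = 0.000006335 W
  P_R5 = (0.002185 - 0)²/18 = 0.0000002652 W
P_total = P_R1 + P_R2 + P_R3 + P_R4 + P_R5 = 0.01238 W

Final answer: 0.01238 W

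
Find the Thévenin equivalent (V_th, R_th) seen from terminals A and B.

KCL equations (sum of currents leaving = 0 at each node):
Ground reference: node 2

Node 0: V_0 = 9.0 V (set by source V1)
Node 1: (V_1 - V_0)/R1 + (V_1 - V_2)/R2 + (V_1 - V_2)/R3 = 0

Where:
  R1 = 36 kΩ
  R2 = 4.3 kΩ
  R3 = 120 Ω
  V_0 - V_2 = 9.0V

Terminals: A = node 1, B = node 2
Step 1 — V_th is the open-circuit voltage V_A - V_B (nothing connected across the terminals).
Nodal analysis, taking node 2 as the 0 V reference.
Source V1 fixes V_0 = 9 V.
KCL at each unknown node (sum of currents leaving = 0; resistances in Ω):
  Node 1: (V_1 - 9)/36000 + (V_1 - 0)/4300 + (V_1 - 0)/120 = 0
Collecting terms: 0.008594 × V_1 = 0.00025  =>  V_1 = 0.02909 V
V_th = V_1 - V_2 = 0.02909 - 0 = 0.02909 V
Step 2 — R_th: zero the source — replace V1 by a short circuit (node 2 merges into node 0) — and find the resistance seen between A (node 1) and B (node 0).
Reduce the network between node 1 (A) and node 0 (B) by series/parallel combination:
  Rp1 = R1 ‖ R2 ‖ R3 (parallel, all between nodes 0 and 1) = 1/(1/36000 + 1/4300 + 1/120) = 116.4 Ω
R_th = 116.4 Ω

Final answer: V_th = 0.02909 V, R_th = 116.4 Ω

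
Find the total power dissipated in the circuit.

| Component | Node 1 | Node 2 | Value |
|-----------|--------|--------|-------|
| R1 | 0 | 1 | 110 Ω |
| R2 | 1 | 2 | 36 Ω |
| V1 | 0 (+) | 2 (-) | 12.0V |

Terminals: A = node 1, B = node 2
Nodal analysis, taking node 2 as the 0 V reference.
Source V1 fixes V_0 = 12 V.
KCL at each unknown node (sum of currents leaving = 0; resistances in Ω):
  Node 1: (V_1 - 12)/110 + (V_1 - 0)/36 = 0
Collecting terms: 0.03687 × V_1 = 0.1091  =>  V_1 = 2.959 V
Power in each resistor, P = (ΔV)²/R:
  P_R1 = (12 - 2.959)²/110 = 0.7431 W
  P_R2 = (2.959 - 0)²/36 = 0.2432 W
P_total = P_R1 + P_R2 = 0.9863 W

Final answer: 0.9863 W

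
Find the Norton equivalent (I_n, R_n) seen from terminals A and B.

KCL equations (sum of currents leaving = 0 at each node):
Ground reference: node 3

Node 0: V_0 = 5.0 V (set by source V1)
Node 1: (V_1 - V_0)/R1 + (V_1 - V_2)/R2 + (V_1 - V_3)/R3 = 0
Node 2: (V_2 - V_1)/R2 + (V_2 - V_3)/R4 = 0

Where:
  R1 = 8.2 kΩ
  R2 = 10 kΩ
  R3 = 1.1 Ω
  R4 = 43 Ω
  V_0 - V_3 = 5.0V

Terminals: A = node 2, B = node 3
Find the Thévenin equivalent first; then I_n = V_th/R_th and R_n = R_th.
Step 1 — V_th is the open-circuit voltage V_A - V_B (nothing connected across the terminals).
Nodal analysis, taking node 3 as the 0 V reference.
Source V1 fixes V_0 = 5 V.
KCL at each unknown node (sum of currents leaving = 0; resistances in Ω):
  Node 1: (V_1 - 5)/8200 + (V_1 - V_2)/10000 + (V_1 - 0)/1.1 = 0
  Node 2: (V_2 - V_1)/10000 + (V_2 - 0)/43 = 0
Collecting terms (coefficients in siemens):
  0.9093·V_1 - 0.0001·V_2 = 0.0006098
  0.02336·V_2 - 0.0001·V_1 = 0
Determinant D = (0.9093)(0.02336) - (-0.0001)(-0.0001) = 0.02124
V_1 = [(0.0006098)(0.02336) - (-0.0001)(0)]/D = 0.0006706 V
V_2 = [(0.9093)(0) - (0.0006098)(-0.0001)]/D = 0.000002871 V
V_th = V_2 - V_3 = 0.000002871 - 0 = 0.000002871 V
Step 2 — R_th: zero the source — replace V1 by a short circuit (node 3 merges into node 0) — and find the resistance seen between A (node 2) and B (node 0).
Reduce the network between node 2 (A) and node 0 (B) by series/parallel combination:
  Rp1 = R1 ‖ R3 (parallel, both between nodes 0 and 1) = 1/(1/8200 + 1/1.1) = 1.1 Ω
  Rs1 = R2 + Rp1 (series, joined only at node 1) = 10000 + 1.1 = 10000 Ω
  Rp2 = R4 ‖ Rs1 (parallel, both between nodes 0 and 2) = 1/(1/43 + 1/10000) = 42.82 Ω
R_th = 42.82 Ω
I_n = V_th/R_th = 0.000002871/42.82 = 0.00000006706 A, and R_n = R_th = 42.82 Ω

Final answer: I_n = 6.706e-08 A, R_n = 42.82 Ω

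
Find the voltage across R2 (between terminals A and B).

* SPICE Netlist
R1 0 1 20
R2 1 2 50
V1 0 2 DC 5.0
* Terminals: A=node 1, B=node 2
R1 and R2 are in series across V1 (node 0 → node 1 → node 2), and the output A–B is taken across R2, so this is a voltage divider.
Series current: I = V1/(R1 + R2) = 5/(20 + 50) = 5/70 = 0.07143 A
V_R2 = I × R2 = V1 × R2/(R1 + R2) = 5 × 50/70 = 3.571 V

Final answer: 3.571 V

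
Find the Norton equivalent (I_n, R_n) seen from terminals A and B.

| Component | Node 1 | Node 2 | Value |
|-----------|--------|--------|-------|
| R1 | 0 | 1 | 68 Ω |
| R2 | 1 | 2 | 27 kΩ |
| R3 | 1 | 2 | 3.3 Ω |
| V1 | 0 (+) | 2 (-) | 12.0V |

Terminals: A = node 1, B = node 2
Find the Thévenin equivalent first; then I_n = V_th/R_th and R_n = R_th.
Step 1 — V_th is the open-circuit voltage V_A - V_B (nothing connected across the terminals).
Nodal analysis, taking node 2 as the 0 V reference.
Source V1 fixes V_0 = 12 V.
KCL at each unknown node (sum of currents leaving = 0; resistances in Ω):
  Node 1: (V_1 - 12)/68 + (V_1 - 0)/27000 + (V_1 - 0)/3.3 = 0
Collecting terms: 0.3178 × V_1 = 0.1765  =>  V_1 = 0.5553 V
V_th = V_1 - V_2 = 0.5553 - 0 = 0.5553 V
Step 2 — R_th: zero the source — replace V1 by a short circuit (node 2 merges into node 0) — and find the resistance seen between A (node 1) and B (node 0).
Reduce the network between node 1 (A) and node 0 (B) by series/parallel combination:
  Rp1 = R1 ‖ R2 ‖ R3 (parallel, all between nodes 0 and 1) = 1/(1/68 + 1/27000 + 1/3.3) = 3.147 Ω
R_th = 3.147 Ω
I_n = V_th/R_th = 0.5553/3.147 = 0.1765 A, and R_n = R_th = 3.147 Ω

Final answer: I_n = 0.1765 A, R_n = 3.147 Ω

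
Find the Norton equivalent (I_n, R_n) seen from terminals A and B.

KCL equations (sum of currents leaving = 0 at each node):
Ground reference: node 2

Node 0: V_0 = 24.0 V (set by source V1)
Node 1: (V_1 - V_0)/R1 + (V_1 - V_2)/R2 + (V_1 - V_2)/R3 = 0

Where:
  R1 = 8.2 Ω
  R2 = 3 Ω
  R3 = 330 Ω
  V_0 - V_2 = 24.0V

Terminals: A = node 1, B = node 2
Find the Thévenin equivalent first; then I_n = V_th/R_th and R_n = R_th.
Step 1 — V_th is the open-circuit voltage V_A - V_B (nothing connected across the terminals).
Nodal analysis, taking node 2 as the 0 V reference.
Source V1 fixes V_0 = 24 V.
KCL at each unknown node (sum of currents leaving = 0; resistances in Ω):
  Node 1: (V_1 - 24)/8.2 + (V_1 - 0)/3 + (V_1 - 0)/330 = 0
Collecting terms: 0.4583 × V_1 = 2.927  =>  V_1 = 6.386 V
V_th = V_1 - V_2 = 6.386 - 0 = 6.386 V
Step 2 — R_th: zero the source — replace V1 by a short circuit (node 2 merges into node 0) — and find the resistance seen between A (node 1) and B (node 0).
Reduce the network between node 1 (A) and node 0 (B) by series/parallel combination:
  Rp1 = R1 ‖ R2 ‖ R3 (parallel, all between nodes 0 and 1) = 1/(1/8.2 + 1/3 + 1/330) = 2.182 Ω
R_th = 2.182 Ω
I_n = V_th/R_th = 6.386/2.182 = 2.927 A, and R_n = R_th = 2.182 Ω

Final answer: I_n = 2.927 A, R_n = 2.182 Ω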